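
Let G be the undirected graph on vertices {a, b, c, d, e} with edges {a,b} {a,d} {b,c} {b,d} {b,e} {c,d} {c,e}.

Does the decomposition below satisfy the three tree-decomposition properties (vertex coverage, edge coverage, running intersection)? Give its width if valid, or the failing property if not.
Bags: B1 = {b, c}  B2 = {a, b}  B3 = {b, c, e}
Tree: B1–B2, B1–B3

A tree decomposition must satisfy three properties: every vertex lies in some bag; for every edge, both endpoints lie together in some bag; and for every vertex, the bags containing it form a connected subtree. Here vertex d appears in no bag, so the decomposition is invalid.

No — vertex d appears in no bag.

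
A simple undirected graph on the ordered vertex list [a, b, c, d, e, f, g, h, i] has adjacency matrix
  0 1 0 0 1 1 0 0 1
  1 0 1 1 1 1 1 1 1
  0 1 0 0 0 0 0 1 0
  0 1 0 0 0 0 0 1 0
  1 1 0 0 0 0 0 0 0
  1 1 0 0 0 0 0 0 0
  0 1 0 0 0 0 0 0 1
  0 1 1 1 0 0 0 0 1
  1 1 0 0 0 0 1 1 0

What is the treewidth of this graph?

2

A width-2 tree decomposition is:
Bags: B1 = {b, h, i}  B2 = {a, b, i}  B3 = {a, b, f}  B4 = {b, d, h}  B5 = {a, b, e}  B6 = {b, g, i}  B7 = {b, c, h}
Tree: B1–B2, B2–B3, B1–B4, B3–B5, B1–B6, B1–B7
Every bag has size at most 3, so the width is 3 − 1 = 2 and tw(G) ≤ 2. On the other hand G contains the 3-clique {a, b, f}. A clique must lie in a single bag of any decomposition, so no decomposition can have width below 2. Therefore the treewidth is 2.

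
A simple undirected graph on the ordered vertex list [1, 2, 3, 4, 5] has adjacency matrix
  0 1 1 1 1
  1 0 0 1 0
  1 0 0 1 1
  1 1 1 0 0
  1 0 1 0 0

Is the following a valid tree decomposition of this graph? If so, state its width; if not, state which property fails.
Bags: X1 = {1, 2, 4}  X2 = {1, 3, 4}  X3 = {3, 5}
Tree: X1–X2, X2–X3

A tree decomposition must satisfy three properties: every vertex lies in some bag; for every edge, both endpoints lie together in some bag; and for every vertex, the bags containing it form a connected subtree. Here edge (1,5) lies in no bag, so the decomposition is invalid.

No — edge (1,5) lies in no bag.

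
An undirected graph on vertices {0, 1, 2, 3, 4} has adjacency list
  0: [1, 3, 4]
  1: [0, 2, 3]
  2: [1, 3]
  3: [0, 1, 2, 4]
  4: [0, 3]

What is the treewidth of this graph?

A width-2 tree decomposition is:
Bags: B1 = {1, 2, 3}  B2 = {0, 1, 3}  B3 = {0, 3, 4}
Tree: B1–B2, B2–B3
The largest bag has 3 vertices, giving width 2; this decomposition certifies tw(G) ≤ 2. On the other hand G contains the 3-clique {0, 1, 3}. A clique must lie in a single bag of any decomposition, so no decomposition can have width below 2. Hence tw(G) = 2 exactly.

2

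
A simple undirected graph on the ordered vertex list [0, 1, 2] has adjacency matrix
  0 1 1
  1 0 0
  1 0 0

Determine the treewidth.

1

A width-1 tree decomposition is:
Bags: B1 = {0, 2}  B2 = {0, 1}
Tree: B1–B2
Each bag holds 2 vertices, so the decomposition has width 1, which upper-bounds the treewidth. Any graph with an edge has treewidth ≥ 1, and G has the edge 0–2. Combining the bounds, tw(G) = 1.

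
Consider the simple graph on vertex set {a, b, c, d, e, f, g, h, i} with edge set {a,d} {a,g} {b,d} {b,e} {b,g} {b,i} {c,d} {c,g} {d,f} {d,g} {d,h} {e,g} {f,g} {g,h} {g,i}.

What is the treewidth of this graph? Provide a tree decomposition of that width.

The largest bag has 3 vertices, giving width 2; this decomposition certifies tw(G) ≤ 2. On the other hand G contains the 3-clique {d, f, g}. A clique must lie in a single bag of any decomposition, so no decomposition can have width below 2. Hence tw(G) = 2 exactly.

Treewidth 2.
One such decomposition:
Bags: B1 = {c, d, g}  B2 = {d, f, g}  B3 = {b, d, g}  B4 = {b, g, i}  B5 = {a, d, g}  B6 = {d, g, h}  B7 = {b, e, g}
Tree: B1–B2, B1–B3, B3–B4, B2–B5, B5–B6, B3–B7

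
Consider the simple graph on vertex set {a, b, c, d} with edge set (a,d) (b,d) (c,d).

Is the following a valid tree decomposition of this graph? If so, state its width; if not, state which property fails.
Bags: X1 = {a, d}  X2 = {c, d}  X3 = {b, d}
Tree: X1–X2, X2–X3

Vertex coverage: the bags together contain {a, b, c, d}, the full vertex set. Edge coverage: each edge of G has both endpoints in at least one bag. Running intersection: for every vertex, the bags containing it form a connected subtree. All three properties hold, so this is a valid tree decomposition of width max|bag| − 1 = 1, and hence tw(G) ≤ 1.

Yes; width 1.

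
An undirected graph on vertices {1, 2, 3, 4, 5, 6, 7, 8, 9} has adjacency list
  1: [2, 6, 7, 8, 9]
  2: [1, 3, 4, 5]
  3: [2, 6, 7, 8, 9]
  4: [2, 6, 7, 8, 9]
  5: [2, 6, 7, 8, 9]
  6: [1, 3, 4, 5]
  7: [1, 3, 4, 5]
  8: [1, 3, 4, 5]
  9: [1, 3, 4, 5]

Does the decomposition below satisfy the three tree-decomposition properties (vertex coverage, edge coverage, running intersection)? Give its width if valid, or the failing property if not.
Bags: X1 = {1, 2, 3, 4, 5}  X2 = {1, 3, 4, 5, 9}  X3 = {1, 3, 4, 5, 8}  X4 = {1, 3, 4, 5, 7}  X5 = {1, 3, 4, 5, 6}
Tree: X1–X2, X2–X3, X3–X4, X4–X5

Checking the three conditions: (i) the bags cover all of {1, 2, 3, 4, 5, 6, 7, 8, 9}; (ii) for each edge, some bag contains both endpoints; (iii) the bags containing any fixed vertex form a subtree. All hold, so the decomposition is valid with width 5 − 1 = 4.

Yes; width 4.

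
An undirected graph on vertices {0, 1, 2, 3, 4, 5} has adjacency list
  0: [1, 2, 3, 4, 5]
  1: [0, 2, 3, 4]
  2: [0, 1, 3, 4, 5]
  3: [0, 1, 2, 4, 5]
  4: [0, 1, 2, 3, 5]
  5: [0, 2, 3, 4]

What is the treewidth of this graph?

4

A width-4 tree decomposition is:
Bags: B1 = {0, 2, 3, 4, 5}  B2 = {0, 1, 2, 3, 4}
Tree: B1–B2
Every bag has size at most 5, so the width is 5 − 1 = 4 and tw(G) ≤ 4. On the other hand G contains the 5-clique {0, 1, 2, 3, 4}. A clique must lie in a single bag of any decomposition, so no decomposition can have width below 4. Combining the bounds, tw(G) = 4.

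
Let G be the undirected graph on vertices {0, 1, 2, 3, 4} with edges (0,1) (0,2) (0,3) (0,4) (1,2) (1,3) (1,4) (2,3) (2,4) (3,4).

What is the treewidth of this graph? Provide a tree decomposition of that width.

A single bag containing all 5 vertices is trivially a valid decomposition of width 4. Conversely, {0, 1, 2, 3, 4} is a clique of size 5, and the vertices of any clique must share a bag in every tree decomposition; so some bag has ≥ 5 vertices and tw(G) ≥ 4. Combining the bounds, tw(G) = 4.

Treewidth 4.
One such decomposition:
Bags: B1 = {0, 1, 2, 3, 4}
Tree: (single bag)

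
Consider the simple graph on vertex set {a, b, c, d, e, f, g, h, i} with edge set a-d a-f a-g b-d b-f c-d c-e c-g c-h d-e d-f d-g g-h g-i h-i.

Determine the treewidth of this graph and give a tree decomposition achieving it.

Treewidth 2.
Bags: B1 = {a, d, f}  B2 = {a, d, g}  B3 = {c, d, g}  B4 = {c, g, h}  B5 = {g, h, i}  B6 = {b, d, f}  B7 = {c, d, e}
Tree: B1–B2, B2–B3, B3–B4, B4–B5, B1–B6, B3–B7

The largest bag has 3 vertices, giving width 2; this decomposition certifies tw(G) ≤ 2. For the lower bound, the 3 vertices {c, d, g} are pairwise adjacent, and any tree decomposition puts a clique entirely inside one bag — forcing width ≥ 2. Hence tw(G) = 2 exactly.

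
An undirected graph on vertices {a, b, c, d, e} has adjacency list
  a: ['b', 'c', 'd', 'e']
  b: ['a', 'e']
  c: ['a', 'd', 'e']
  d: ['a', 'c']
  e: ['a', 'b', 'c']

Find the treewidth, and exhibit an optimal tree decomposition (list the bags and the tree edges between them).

Treewidth 2.
Bags: B1 = {a, b, e}  B2 = {a, c, e}  B3 = {a, c, d}
Tree: B1–B2, B2–B3

Each bag holds 3 vertices, so the decomposition has width 2, which upper-bounds the treewidth. Conversely, {a, c, d} is a clique of size 3, and the vertices of any clique must share a bag in every tree decomposition; so some bag has ≥ 3 vertices and tw(G) ≥ 2. Therefore the treewidth is 2.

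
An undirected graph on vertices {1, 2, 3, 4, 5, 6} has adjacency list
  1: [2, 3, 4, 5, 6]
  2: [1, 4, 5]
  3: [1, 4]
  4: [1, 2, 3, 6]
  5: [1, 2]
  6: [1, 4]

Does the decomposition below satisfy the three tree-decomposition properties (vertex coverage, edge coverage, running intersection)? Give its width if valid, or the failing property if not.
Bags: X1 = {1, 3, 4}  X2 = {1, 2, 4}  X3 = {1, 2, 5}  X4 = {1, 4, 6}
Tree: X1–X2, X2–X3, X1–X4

Yes; width 2.

Every vertex of G appears in some bag (union = {1, 2, 3, 4, 5, 6}); every edge is covered by a bag; and for each vertex v the set of bags containing v is connected in the bag tree. The decomposition is therefore valid. The largest bag has 3 vertices, so the width is 2.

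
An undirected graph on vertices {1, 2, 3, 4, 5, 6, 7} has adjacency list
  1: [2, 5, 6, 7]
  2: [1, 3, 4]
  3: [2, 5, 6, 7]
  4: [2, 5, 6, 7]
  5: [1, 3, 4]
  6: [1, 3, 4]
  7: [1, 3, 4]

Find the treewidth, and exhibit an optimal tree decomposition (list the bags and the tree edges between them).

Treewidth 3.
One optimal decomposition is:
Bags: B1 = {1, 2, 3, 4}  B2 = {1, 3, 4, 6}  B3 = {1, 3, 4, 5}  B4 = {1, 3, 4, 7}
Tree: B1–B2, B2–B3, B3–B4

Each bag holds 4 vertices, so the decomposition has width 3, which upper-bounds the treewidth. For the lower bound: the 4 vertex sets {2,3}, {4,6}, {1}, {5} are disjoint, each induces a connected subgraph, and every pair is joined by at least one edge of G. Contracting each set to a single vertex therefore yields K_{4} as a minor, and since treewidth is minor-monotone, tw(G) ≥ tw(K_{4}) = 3. Hence tw(G) = 3 exactly.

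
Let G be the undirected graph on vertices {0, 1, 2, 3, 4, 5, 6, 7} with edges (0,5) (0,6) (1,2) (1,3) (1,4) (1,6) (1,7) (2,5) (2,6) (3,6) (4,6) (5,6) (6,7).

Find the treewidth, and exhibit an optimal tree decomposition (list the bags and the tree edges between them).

Every bag has size at most 3, so the width is 3 − 1 = 2 and tw(G) ≤ 2. Conversely, {0, 5, 6} is a clique of size 3, and the vertices of any clique must share a bag in every tree decomposition; so some bag has ≥ 3 vertices and tw(G) ≥ 2. Therefore the treewidth is 2.

Treewidth 2.
Bags: B1 = {1, 2, 6}  B2 = {2, 5, 6}  B3 = {1, 6, 7}  B4 = {1, 3, 6}  B5 = {0, 5, 6}  B6 = {1, 4, 6}
Tree: B1–B2, B1–B3, B1–B4, B2–B5, B4–B6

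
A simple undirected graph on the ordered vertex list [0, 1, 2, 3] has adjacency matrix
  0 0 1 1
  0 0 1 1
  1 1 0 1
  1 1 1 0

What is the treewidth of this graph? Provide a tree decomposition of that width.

Treewidth 2.
One optimal decomposition is:
Bags: B1 = {1, 2, 3}  B2 = {0, 2, 3}
Tree: B1–B2

Every bag has size at most 3, so the width is 3 − 1 = 2 and tw(G) ≤ 2. Conversely, {0, 2, 3} is a clique of size 3, and the vertices of any clique must share a bag in every tree decomposition; so some bag has ≥ 3 vertices and tw(G) ≥ 2. Therefore the treewidth is 2.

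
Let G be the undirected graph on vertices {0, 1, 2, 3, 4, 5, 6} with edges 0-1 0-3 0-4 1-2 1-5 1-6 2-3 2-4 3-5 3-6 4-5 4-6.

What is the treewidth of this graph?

A width-3 tree decomposition is:
Bags: B1 = {1, 3, 4, 6}  B2 = {1, 2, 3, 4}  B3 = {0, 1, 3, 4}  B4 = {1, 3, 4, 5}
Tree: B1–B2, B2–B3, B3–B4
Every bag has size at most 4, so the width is 4 − 1 = 3 and tw(G) ≤ 3. For the lower bound: the 4 vertex sets {4,6}, {2,3}, {1}, {0} are disjoint, each induces a connected subgraph, and every pair is joined by at least one edge of G. Contracting each set to a single vertex therefore yields K_{4} as a minor, and since treewidth is minor-monotone, tw(G) ≥ tw(K_{4}) = 3. Therefore the treewidth is 3.

3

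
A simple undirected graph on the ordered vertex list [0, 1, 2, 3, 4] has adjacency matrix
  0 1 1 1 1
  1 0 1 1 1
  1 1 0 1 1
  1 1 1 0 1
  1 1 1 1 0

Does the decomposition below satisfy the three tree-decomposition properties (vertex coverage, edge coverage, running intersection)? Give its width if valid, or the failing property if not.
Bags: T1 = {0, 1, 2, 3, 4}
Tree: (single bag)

Every vertex of G appears in some bag (union = {0, 1, 2, 3, 4}); every edge is covered by a bag; and for each vertex v the set of bags containing v is connected in the bag tree. The decomposition is therefore valid. The largest bag has 5 vertices, so the width is 4.

Yes; width 4.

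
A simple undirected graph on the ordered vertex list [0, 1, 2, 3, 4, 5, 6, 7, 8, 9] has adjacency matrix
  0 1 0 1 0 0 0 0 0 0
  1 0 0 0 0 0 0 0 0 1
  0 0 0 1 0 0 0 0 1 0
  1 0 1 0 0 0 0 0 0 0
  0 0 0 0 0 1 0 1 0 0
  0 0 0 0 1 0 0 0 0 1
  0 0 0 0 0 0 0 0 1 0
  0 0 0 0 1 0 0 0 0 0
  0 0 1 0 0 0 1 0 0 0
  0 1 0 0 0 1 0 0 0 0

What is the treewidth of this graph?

A width-1 tree decomposition is:
Bags: B1 = {6, 8}  B2 = {2, 8}  B3 = {2, 3}  B4 = {0, 3}  B5 = {0, 1}  B6 = {1, 9}  B7 = {5, 9}  B8 = {4, 5}  B9 = {4, 7}
Tree: B1–B2, B2–B3, B3–B4, B4–B5, B5–B6, B6–B7, B7–B8, B8–B9
Every bag has size at most 2, so the width is 2 − 1 = 1 and tw(G) ≤ 1. Any graph with an edge has treewidth ≥ 1, and G has the edge 6–8. Hence tw(G) = 1 exactly.

1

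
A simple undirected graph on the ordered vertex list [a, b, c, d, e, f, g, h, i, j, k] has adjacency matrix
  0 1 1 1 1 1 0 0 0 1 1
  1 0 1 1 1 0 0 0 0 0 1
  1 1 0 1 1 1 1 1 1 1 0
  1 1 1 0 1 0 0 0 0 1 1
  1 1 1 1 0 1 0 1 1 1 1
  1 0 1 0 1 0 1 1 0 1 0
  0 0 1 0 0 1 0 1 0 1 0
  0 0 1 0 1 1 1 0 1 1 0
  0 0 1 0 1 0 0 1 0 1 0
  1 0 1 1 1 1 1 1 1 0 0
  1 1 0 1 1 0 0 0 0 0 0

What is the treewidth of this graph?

A width-4 tree decomposition is:
Bags: B1 = {a, c, e, f, j}  B2 = {a, c, d, e, j}  B3 = {c, e, f, h, j}  B4 = {a, b, c, d, e}  B5 = {a, b, d, e, k}  B6 = {c, f, g, h, j}  B7 = {c, e, h, i, j}
Tree: B1–B2, B1–B3, B2–B4, B4–B5, B3–B6, B3–B7
Every bag has size at most 5, so the width is 5 − 1 = 4 and tw(G) ≤ 4. On the other hand G contains the 5-clique {c, f, g, h, j}. A clique must lie in a single bag of any decomposition, so no decomposition can have width below 4. Combining the bounds, tw(G) = 4.

4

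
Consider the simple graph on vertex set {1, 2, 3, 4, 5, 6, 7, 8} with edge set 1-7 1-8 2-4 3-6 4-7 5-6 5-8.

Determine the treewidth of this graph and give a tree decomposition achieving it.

Each bag holds 2 vertices, so the decomposition has width 1, which upper-bounds the treewidth. Since G has at least one edge (e.g. 2–4), it is not an edgeless graph, so tw(G) ≥ 1. Therefore the treewidth is 1.

Treewidth 1.
One such decomposition:
Bags: B1 = {2, 4}  B2 = {4, 7}  B3 = {1, 7}  B4 = {1, 8}  B5 = {5, 8}  B6 = {5, 6}  B7 = {3, 6}
Tree: B1–B2, B2–B3, B3–B4, B4–B5, B5–B6, B6–B7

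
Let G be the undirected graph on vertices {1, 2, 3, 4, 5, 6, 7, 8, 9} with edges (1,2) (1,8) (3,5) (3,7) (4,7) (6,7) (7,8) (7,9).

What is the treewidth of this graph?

1

A width-1 tree decomposition is:
Bags: B1 = {6, 7}  B2 = {7, 9}  B3 = {7, 8}  B4 = {1, 8}  B5 = {1, 2}  B6 = {3, 7}  B7 = {4, 7}  B8 = {3, 5}
Tree: B1–B2, B2–B3, B3–B4, B4–B5, B2–B6, B1–B7, B6–B8
Every bag has size at most 2, so the width is 2 − 1 = 1 and tw(G) ≤ 1. G has an edge, so its treewidth is at least 1. Hence tw(G) = 1 exactly.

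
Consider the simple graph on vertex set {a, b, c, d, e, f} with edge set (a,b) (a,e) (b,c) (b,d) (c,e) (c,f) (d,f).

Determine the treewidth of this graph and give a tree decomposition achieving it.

Treewidth 2.
One optimal decomposition is:
Bags: B1 = {a, b, e}  B2 = {b, c, e}  B3 = {b, c, d}  B4 = {c, d, f}
Tree: B1–B2, B2–B3, B3–B4

Every bag has size at most 3, so the width is 3 − 1 = 2 and tw(G) ≤ 2. Since a–e–c–b–a is a cycle in G, G is not acyclic. Forests are exactly the graphs of treewidth ≤ 1, so tw(G) ≥ 2. Therefore the treewidth is 2.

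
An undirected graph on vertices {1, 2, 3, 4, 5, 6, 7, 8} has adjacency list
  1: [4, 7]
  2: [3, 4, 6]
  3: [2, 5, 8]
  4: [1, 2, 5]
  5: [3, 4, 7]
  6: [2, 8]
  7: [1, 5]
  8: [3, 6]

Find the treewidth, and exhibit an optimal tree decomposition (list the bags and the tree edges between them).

Each bag holds 3 vertices, so the decomposition has width 2, which upper-bounds the treewidth. For the lower bound, G contains the cycle 7–1–4–5–7, so G is not a forest; only forests have treewidth ≤ 1, hence tw(G) ≥ 2. Therefore the treewidth is 2.

Treewidth 2.
One such decomposition:
Bags: B1 = {1, 5, 7}  B2 = {1, 4, 5}  B3 = {3, 4, 5}  B4 = {2, 3, 4}  B5 = {2, 3, 8}  B6 = {2, 6, 8}
Tree: B1–B2, B2–B3, B3–B4, B4–B5, B5–B6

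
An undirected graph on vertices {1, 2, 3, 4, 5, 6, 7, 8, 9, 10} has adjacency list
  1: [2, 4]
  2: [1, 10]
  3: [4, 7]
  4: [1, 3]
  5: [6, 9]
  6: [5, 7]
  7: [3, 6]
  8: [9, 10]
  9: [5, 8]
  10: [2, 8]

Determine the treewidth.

A width-2 tree decomposition is:
Bags: B1 = {5, 6, 7}  B2 = {3, 5, 7}  B3 = {3, 4, 5}  B4 = {1, 4, 5}  B5 = {1, 2, 5}  B6 = {2, 5, 10}  B7 = {5, 8, 10}  B8 = {5, 8, 9}
Tree: B1–B2, B2–B3, B3–B4, B4–B5, B5–B6, B6–B7, B7–B8
The largest bag has 3 vertices, giving width 2; this decomposition certifies tw(G) ≤ 2. The edges 5–6–7–3–4–1–2–10–8–9–5 form a cycle, so G is not a tree and its treewidth is at least 2. Combining the bounds, tw(G) = 2.

2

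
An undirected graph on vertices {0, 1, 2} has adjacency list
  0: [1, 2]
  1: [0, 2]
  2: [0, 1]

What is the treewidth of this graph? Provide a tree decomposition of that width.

With just one bag of size 3, the width is 3 − 1 = 2, so tw(G) ≤ 2. Conversely, {0, 1, 2} is a clique of size 3, and the vertices of any clique must share a bag in every tree decomposition; so some bag has ≥ 3 vertices and tw(G) ≥ 2. Combining the bounds, tw(G) = 2.

Treewidth 2.
One such decomposition:
Bags: B1 = {0, 1, 2}
Tree: (single bag)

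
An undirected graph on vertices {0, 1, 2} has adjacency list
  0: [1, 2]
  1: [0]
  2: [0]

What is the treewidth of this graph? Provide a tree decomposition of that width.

The largest bag has 2 vertices, giving width 1; this decomposition certifies tw(G) ≤ 1. G has an edge, so its treewidth is at least 1. Combining the bounds, tw(G) = 1.

Treewidth 1.
One such decomposition:
Bags: B1 = {0, 2}  B2 = {0, 1}
Tree: B1–B2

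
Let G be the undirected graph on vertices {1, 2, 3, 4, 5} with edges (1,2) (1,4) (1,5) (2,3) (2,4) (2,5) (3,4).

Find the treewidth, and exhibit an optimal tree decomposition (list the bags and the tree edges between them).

Treewidth 2.
One optimal decomposition is:
Bags: B1 = {1, 2, 4}  B2 = {1, 2, 5}  B3 = {2, 3, 4}
Tree: B1–B2, B1–B3

The largest bag has 3 vertices, giving width 2; this decomposition certifies tw(G) ≤ 2. For the lower bound, the 3 vertices {1, 2, 4} are pairwise adjacent, and any tree decomposition puts a clique entirely inside one bag — forcing width ≥ 2. The upper and lower bounds meet at 2, so that is the treewidth.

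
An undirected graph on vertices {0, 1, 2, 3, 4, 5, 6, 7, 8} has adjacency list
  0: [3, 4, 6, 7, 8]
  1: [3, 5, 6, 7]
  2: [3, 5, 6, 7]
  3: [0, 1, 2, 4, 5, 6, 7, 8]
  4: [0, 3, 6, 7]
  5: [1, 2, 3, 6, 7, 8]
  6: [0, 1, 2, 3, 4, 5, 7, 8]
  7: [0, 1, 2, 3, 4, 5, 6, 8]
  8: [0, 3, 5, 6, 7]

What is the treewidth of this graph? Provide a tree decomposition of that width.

Treewidth 4.
One optimal decomposition is:
Bags: B1 = {0, 3, 6, 7, 8}  B2 = {3, 5, 6, 7, 8}  B3 = {1, 3, 5, 6, 7}  B4 = {2, 3, 5, 6, 7}  B5 = {0, 3, 4, 6, 7}
Tree: B1–B2, B2–B3, B2–B4, B1–B5

Every bag has size at most 5, so the width is 5 − 1 = 4 and tw(G) ≤ 4. Conversely, {0, 3, 6, 7, 8} is a clique of size 5, and the vertices of any clique must share a bag in every tree decomposition; so some bag has ≥ 5 vertices and tw(G) ≥ 4. The upper and lower bounds meet at 4, so that is the treewidth.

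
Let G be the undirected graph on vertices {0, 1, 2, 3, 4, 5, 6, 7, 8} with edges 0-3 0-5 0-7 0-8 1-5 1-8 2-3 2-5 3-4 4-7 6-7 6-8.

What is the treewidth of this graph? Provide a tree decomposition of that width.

Each bag holds 4 vertices, so the decomposition has width 3, which upper-bounds the treewidth. For the lower bound: the 4 vertex sets {1,6,8}, {5}, {0}, {2,3,4,7} are disjoint, each induces a connected subgraph, and every pair is joined by at least one edge of G. Contracting each set to a single vertex therefore yields K_{4} as a minor, and since treewidth is minor-monotone, tw(G) ≥ tw(K_{4}) = 3. Hence tw(G) = 3 exactly.

Treewidth 3.
One such decomposition:
Bags: B1 = {1, 5, 6, 8}  B2 = {0, 5, 6, 8}  B3 = {0, 5, 6, 7}  B4 = {0, 2, 5, 7}  B5 = {0, 2, 3, 7}  B6 = {2, 3, 4, 7}
Tree: B1–B2, B2–B3, B3–B4, B4–B5, B5–B6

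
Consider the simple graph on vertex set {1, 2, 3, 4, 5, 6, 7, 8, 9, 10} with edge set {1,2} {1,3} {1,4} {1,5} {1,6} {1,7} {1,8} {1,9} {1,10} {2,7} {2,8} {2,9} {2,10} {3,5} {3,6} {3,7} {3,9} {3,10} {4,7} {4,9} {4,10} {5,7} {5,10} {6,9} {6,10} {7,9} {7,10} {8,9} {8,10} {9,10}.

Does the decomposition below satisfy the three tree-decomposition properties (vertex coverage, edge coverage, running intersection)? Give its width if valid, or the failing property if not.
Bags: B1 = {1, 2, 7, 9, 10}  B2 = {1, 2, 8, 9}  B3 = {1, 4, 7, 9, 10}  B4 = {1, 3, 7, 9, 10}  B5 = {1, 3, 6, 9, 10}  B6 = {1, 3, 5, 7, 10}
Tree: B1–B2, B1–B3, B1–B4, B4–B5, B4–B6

No — edge (10,8) lies in no bag.

A tree decomposition must satisfy three properties: every vertex lies in some bag; for every edge, both endpoints lie together in some bag; and for every vertex, the bags containing it form a connected subtree. Here edge (10,8) lies in no bag, so the decomposition is invalid.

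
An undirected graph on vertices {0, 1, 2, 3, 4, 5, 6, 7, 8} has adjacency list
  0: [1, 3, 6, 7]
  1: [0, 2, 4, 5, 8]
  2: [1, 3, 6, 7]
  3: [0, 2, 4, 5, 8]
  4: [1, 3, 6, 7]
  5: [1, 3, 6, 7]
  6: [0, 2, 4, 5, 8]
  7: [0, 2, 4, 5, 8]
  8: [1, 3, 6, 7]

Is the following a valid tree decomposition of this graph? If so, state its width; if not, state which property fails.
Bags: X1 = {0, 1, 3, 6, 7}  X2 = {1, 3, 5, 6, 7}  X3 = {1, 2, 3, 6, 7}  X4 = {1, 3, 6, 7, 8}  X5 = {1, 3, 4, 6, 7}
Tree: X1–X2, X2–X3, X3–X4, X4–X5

Checking the three conditions: (i) the bags cover all of {0, 1, 2, 3, 4, 5, 6, 7, 8}; (ii) for each edge, some bag contains both endpoints; (iii) the bags containing any fixed vertex form a subtree. All hold, so the decomposition is valid with width 5 − 1 = 4.

Yes; width 4.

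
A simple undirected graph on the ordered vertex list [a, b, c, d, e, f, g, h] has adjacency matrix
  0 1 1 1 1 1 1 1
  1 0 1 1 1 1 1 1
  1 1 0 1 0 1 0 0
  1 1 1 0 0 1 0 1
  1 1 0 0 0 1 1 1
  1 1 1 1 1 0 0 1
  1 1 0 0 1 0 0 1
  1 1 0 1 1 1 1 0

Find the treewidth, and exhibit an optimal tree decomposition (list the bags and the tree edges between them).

Treewidth 4.
One such decomposition:
Bags: B1 = {a, b, e, f, h}  B2 = {a, b, d, f, h}  B3 = {a, b, c, d, f}  B4 = {a, b, e, g, h}
Tree: B1–B2, B2–B3, B1–B4

Each bag holds 5 vertices, so the decomposition has width 4, which upper-bounds the treewidth. On the other hand G contains the 5-clique {a, b, e, g, h}. A clique must lie in a single bag of any decomposition, so no decomposition can have width below 4. Combining the bounds, tw(G) = 4.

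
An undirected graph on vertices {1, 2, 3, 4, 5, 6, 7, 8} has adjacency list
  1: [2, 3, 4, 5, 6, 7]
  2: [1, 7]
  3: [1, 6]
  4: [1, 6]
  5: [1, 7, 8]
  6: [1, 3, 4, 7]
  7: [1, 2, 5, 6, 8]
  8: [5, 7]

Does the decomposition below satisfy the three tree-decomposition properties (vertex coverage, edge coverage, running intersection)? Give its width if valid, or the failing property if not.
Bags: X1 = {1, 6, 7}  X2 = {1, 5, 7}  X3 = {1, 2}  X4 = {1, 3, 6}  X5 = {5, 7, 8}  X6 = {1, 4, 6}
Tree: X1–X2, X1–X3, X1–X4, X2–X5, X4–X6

No — edge (7,2) lies in no bag.

A tree decomposition must satisfy three properties: every vertex lies in some bag; for every edge, both endpoints lie together in some bag; and for every vertex, the bags containing it form a connected subtree. Here edge (7,2) lies in no bag, so the decomposition is invalid.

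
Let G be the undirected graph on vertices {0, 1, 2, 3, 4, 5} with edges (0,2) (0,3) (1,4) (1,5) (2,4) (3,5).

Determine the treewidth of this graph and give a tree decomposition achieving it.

Each bag holds 3 vertices, so the decomposition has width 2, which upper-bounds the treewidth. Since 5–1–4–2–0–3–5 is a cycle in G, G is not acyclic. Forests are exactly the graphs of treewidth ≤ 1, so tw(G) ≥ 2. Hence tw(G) = 2 exactly.

Treewidth 2.
One optimal decomposition is:
Bags: B1 = {1, 4, 5}  B2 = {2, 4, 5}  B3 = {0, 2, 5}  B4 = {0, 3, 5}
Tree: B1–B2, B2–B3, B3–B4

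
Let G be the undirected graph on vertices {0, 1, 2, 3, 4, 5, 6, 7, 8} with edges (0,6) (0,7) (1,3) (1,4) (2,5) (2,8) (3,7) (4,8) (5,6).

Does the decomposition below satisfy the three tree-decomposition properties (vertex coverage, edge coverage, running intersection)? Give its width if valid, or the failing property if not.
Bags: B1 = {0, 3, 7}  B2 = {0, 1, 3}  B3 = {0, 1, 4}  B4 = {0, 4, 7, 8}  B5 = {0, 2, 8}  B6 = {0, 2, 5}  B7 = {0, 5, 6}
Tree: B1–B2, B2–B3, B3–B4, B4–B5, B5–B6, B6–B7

A tree decomposition must satisfy three properties: every vertex lies in some bag; for every edge, both endpoints lie together in some bag; and for every vertex, the bags containing it form a connected subtree. Here bags containing vertex 7 are not connected in the tree, so the decomposition is invalid.

No — bags containing vertex 7 are not connected in the tree.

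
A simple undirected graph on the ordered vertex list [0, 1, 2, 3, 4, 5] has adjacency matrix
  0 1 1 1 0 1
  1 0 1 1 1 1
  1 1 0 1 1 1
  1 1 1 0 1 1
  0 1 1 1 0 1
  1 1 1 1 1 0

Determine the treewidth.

A width-4 tree decomposition is:
Bags: B1 = {1, 2, 3, 4, 5}  B2 = {0, 1, 2, 3, 5}
Tree: B1–B2
Every bag has size at most 5, so the width is 5 − 1 = 4 and tw(G) ≤ 4. Conversely, {0, 1, 2, 3, 5} is a clique of size 5, and the vertices of any clique must share a bag in every tree decomposition; so some bag has ≥ 5 vertices and tw(G) ≥ 4. The upper and lower bounds meet at 4, so that is the treewidth.

4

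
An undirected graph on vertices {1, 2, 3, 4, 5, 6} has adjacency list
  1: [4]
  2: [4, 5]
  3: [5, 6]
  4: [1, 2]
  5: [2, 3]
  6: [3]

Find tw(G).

1

A width-1 tree decomposition is:
Bags: B1 = {3, 6}  B2 = {3, 5}  B3 = {2, 5}  B4 = {2, 4}  B5 = {1, 4}
Tree: B1–B2, B2–B3, B3–B4, B4–B5
The largest bag has 2 vertices, giving width 1; this decomposition certifies tw(G) ≤ 1. Any graph with an edge has treewidth ≥ 1, and G has the edge 6–3. The upper and lower bounds meet at 1, so that is the treewidth.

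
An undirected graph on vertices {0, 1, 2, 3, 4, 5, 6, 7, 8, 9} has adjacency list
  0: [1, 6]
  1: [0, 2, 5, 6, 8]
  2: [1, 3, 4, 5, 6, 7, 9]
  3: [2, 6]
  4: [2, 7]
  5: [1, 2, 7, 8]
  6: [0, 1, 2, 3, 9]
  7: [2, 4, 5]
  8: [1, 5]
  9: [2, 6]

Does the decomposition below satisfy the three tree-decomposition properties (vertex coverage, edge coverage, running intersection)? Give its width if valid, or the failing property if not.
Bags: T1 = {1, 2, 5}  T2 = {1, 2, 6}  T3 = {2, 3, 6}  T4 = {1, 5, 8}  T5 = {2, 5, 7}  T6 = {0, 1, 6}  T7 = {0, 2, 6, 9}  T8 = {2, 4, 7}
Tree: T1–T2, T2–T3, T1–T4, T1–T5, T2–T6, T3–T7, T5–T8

No — bags containing vertex 0 are not connected in the tree.

A tree decomposition must satisfy three properties: every vertex lies in some bag; for every edge, both endpoints lie together in some bag; and for every vertex, the bags containing it form a connected subtree. Here bags containing vertex 0 are not connected in the tree, so the decomposition is invalid.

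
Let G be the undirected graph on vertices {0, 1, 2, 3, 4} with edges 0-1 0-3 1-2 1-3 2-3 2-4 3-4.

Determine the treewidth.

2

A width-2 tree decomposition is:
Bags: B1 = {0, 1, 3}  B2 = {1, 2, 3}  B3 = {2, 3, 4}
Tree: B1–B2, B2–B3
Every bag has size at most 3, so the width is 3 − 1 = 2 and tw(G) ≤ 2. On the other hand G contains the 3-clique {0, 1, 3}. A clique must lie in a single bag of any decomposition, so no decomposition can have width below 2. Therefore the treewidth is 2.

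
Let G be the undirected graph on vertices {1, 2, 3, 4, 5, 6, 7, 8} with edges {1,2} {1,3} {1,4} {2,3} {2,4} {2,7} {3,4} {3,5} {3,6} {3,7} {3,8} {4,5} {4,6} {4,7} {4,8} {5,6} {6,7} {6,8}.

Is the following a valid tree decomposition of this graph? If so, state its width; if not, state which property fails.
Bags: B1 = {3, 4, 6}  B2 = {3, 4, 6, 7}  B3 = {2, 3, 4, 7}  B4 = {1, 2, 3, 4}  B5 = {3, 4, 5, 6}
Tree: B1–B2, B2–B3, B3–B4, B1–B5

A tree decomposition must satisfy three properties: every vertex lies in some bag; for every edge, both endpoints lie together in some bag; and for every vertex, the bags containing it form a connected subtree. Here vertex 8 appears in no bag, so the decomposition is invalid.

No — vertex 8 appears in no bag.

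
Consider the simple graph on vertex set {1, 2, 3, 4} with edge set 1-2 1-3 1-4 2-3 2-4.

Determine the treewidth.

2

A width-2 tree decomposition is:
Bags: B1 = {1, 2, 3}  B2 = {1, 2, 4}
Tree: B1–B2
Each bag holds 3 vertices, so the decomposition has width 2, which upper-bounds the treewidth. On the other hand G contains the 3-clique {1, 2, 3}. A clique must lie in a single bag of any decomposition, so no decomposition can have width below 2. Therefore the treewidth is 2.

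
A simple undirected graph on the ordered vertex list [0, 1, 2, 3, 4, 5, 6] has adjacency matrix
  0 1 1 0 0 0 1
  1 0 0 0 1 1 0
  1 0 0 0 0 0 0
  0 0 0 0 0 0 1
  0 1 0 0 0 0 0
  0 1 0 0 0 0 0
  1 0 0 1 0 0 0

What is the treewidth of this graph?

1

A width-1 tree decomposition is:
Bags: B1 = {0, 1}  B2 = {0, 6}  B3 = {1, 5}  B4 = {1, 4}  B5 = {0, 2}  B6 = {3, 6}
Tree: B1–B2, B1–B3, B1–B4, B2–B5, B2–B6
Every bag has size at most 2, so the width is 2 − 1 = 1 and tw(G) ≤ 1. Any graph with an edge has treewidth ≥ 1, and G has the edge 0–1. The upper and lower bounds meet at 1, so that is the treewidth.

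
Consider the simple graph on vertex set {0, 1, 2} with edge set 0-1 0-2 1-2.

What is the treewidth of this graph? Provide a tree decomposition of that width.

Treewidth 2.
One optimal decomposition is:
Bags: B1 = {0, 1, 2}
Tree: (single bag)

With just one bag of size 3, the width is 3 − 1 = 2, so tw(G) ≤ 2. For the lower bound, the 3 vertices {0, 1, 2} are pairwise adjacent, and any tree decomposition puts a clique entirely inside one bag — forcing width ≥ 2. Hence tw(G) = 2 exactly.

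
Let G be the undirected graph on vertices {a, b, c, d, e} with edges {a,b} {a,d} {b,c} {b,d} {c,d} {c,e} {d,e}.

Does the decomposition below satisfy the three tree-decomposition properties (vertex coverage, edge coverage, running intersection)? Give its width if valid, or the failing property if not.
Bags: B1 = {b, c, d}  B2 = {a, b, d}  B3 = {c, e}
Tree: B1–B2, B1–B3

A tree decomposition must satisfy three properties: every vertex lies in some bag; for every edge, both endpoints lie together in some bag; and for every vertex, the bags containing it form a connected subtree. Here edge (d,e) lies in no bag, so the decomposition is invalid.

No — edge (d,e) lies in no bag.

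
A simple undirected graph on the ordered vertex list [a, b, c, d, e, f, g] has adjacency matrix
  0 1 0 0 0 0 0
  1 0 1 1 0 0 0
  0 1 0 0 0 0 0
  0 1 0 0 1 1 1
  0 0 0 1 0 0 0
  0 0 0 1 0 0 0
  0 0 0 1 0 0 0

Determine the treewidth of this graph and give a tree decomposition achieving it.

Treewidth 1.
One such decomposition:
Bags: B1 = {b, d}  B2 = {b, c}  B3 = {d, f}  B4 = {d, e}  B5 = {d, g}  B6 = {a, b}
Tree: B1–B2, B1–B3, B3–B4, B3–B5, B1–B6

Each bag holds 2 vertices, so the decomposition has width 1, which upper-bounds the treewidth. G has an edge, so its treewidth is at least 1. Combining the bounds, tw(G) = 1.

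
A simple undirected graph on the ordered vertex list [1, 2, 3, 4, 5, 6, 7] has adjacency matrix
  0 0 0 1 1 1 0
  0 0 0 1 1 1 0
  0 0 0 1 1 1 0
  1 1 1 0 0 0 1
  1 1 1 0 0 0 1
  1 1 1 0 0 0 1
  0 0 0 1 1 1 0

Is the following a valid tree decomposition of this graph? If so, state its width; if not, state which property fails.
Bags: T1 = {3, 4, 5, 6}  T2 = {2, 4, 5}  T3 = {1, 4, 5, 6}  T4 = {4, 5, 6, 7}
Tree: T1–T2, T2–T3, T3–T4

A tree decomposition must satisfy three properties: every vertex lies in some bag; for every edge, both endpoints lie together in some bag; and for every vertex, the bags containing it form a connected subtree. Here edge (6,2) lies in no bag, so the decomposition is invalid.

No — edge (6,2) lies in no bag.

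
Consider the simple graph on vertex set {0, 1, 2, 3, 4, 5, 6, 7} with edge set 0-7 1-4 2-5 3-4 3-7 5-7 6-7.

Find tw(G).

1

A width-1 tree decomposition is:
Bags: B1 = {6, 7}  B2 = {5, 7}  B3 = {3, 7}  B4 = {3, 4}  B5 = {2, 5}  B6 = {1, 4}  B7 = {0, 7}
Tree: B1–B2, B1–B3, B3–B4, B2–B5, B4–B6, B2–B7
Every bag has size at most 2, so the width is 2 − 1 = 1 and tw(G) ≤ 1. G has an edge, so its treewidth is at least 1. Hence tw(G) = 1 exactly.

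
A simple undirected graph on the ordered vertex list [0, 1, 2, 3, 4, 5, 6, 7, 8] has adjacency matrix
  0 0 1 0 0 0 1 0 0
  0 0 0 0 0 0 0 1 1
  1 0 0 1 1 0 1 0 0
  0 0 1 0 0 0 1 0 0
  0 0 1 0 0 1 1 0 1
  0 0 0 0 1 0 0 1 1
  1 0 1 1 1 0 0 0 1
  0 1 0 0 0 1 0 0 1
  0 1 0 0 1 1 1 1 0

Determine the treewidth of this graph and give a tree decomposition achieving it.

The largest bag has 3 vertices, giving width 2; this decomposition certifies tw(G) ≤ 2. Conversely, {1, 7, 8} is a clique of size 3, and the vertices of any clique must share a bag in every tree decomposition; so some bag has ≥ 3 vertices and tw(G) ≥ 2. The upper and lower bounds meet at 2, so that is the treewidth.

Treewidth 2.
One optimal decomposition is:
Bags: B1 = {5, 7, 8}  B2 = {1, 7, 8}  B3 = {4, 5, 8}  B4 = {4, 6, 8}  B5 = {2, 4, 6}  B6 = {0, 2, 6}  B7 = {2, 3, 6}
Tree: B1–B2, B1–B3, B3–B4, B4–B5, B5–B6, B5–B7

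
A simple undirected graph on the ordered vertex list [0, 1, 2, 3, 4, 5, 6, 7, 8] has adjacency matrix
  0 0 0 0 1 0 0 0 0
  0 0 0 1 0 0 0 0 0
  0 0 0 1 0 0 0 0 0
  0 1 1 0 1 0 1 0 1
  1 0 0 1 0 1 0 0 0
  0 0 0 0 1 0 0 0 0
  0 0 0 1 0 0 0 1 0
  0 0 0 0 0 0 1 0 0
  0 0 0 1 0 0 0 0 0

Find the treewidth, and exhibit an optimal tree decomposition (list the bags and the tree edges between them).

Every bag has size at most 2, so the width is 2 − 1 = 1 and tw(G) ≤ 1. Any graph with an edge has treewidth ≥ 1, and G has the edge 6–3. Therefore the treewidth is 1.

Treewidth 1.
One optimal decomposition is:
Bags: B1 = {3, 6}  B2 = {3, 4}  B3 = {2, 3}  B4 = {6, 7}  B5 = {3, 8}  B6 = {1, 3}  B7 = {4, 5}  B8 = {0, 4}
Tree: B1–B2, B2–B3, B1–B4, B3–B5, B1–B6, B2–B7, B2–B8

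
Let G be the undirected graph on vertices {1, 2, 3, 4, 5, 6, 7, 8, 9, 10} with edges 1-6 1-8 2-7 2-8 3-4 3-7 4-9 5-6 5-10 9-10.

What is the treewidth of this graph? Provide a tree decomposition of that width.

The largest bag has 3 vertices, giving width 2; this decomposition certifies tw(G) ≤ 2. Since 7–2–8–1–6–5–10–9–4–3–7 is a cycle in G, G is not acyclic. Forests are exactly the graphs of treewidth ≤ 1, so tw(G) ≥ 2. Therefore the treewidth is 2.

Treewidth 2.
One optimal decomposition is:
Bags: B1 = {2, 7, 8}  B2 = {1, 7, 8}  B3 = {1, 6, 7}  B4 = {5, 6, 7}  B5 = {5, 7, 10}  B6 = {7, 9, 10}  B7 = {4, 7, 9}  B8 = {3, 4, 7}
Tree: B1–B2, B2–B3, B3–B4, B4–B5, B5–B6, B6–B7, B7–B8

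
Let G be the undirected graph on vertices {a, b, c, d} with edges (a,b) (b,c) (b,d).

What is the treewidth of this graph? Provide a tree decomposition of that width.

The largest bag has 2 vertices, giving width 1; this decomposition certifies tw(G) ≤ 1. Since G has at least one edge (e.g. b–c), it is not an edgeless graph, so tw(G) ≥ 1. The upper and lower bounds meet at 1, so that is the treewidth.

Treewidth 1.
Bags: B1 = {b, c}  B2 = {b, d}  B3 = {a, b}
Tree: B1–B2, B1–B3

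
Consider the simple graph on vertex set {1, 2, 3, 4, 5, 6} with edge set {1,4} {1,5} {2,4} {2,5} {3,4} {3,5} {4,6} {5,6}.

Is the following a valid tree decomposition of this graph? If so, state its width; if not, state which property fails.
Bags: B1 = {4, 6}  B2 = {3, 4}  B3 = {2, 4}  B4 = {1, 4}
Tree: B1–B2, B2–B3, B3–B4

No — vertex 5 appears in no bag.

A tree decomposition must satisfy three properties: every vertex lies in some bag; for every edge, both endpoints lie together in some bag; and for every vertex, the bags containing it form a connected subtree. Here vertex 5 appears in no bag, so the decomposition is invalid.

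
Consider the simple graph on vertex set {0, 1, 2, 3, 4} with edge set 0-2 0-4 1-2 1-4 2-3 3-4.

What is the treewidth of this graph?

A width-2 tree decomposition is:
Bags: B1 = {2, 3, 4}  B2 = {1, 2, 4}  B3 = {0, 2, 4}
Tree: B1–B2, B2–B3
The largest bag has 3 vertices, giving width 2; this decomposition certifies tw(G) ≤ 2. For the lower bound, G contains the cycle 2–3–4–1–2, so G is not a forest; only forests have treewidth ≤ 1, hence tw(G) ≥ 2. Combining the bounds, tw(G) = 2.

2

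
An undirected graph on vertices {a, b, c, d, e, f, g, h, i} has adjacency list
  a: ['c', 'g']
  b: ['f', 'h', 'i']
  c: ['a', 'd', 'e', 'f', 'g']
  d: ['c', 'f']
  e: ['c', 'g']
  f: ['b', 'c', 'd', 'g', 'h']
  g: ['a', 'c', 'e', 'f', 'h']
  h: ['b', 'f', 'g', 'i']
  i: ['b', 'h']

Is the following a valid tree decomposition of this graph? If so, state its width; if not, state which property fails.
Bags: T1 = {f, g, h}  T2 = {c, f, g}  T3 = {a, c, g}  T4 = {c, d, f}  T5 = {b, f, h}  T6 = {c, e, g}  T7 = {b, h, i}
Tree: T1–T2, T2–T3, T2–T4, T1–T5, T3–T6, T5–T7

Checking the three conditions: (i) the bags cover all of {a, b, c, d, e, f, g, h, i}; (ii) for each edge, some bag contains both endpoints; (iii) the bags containing any fixed vertex form a subtree. All hold, so the decomposition is valid with width 3 − 1 = 2.

Yes; width 2.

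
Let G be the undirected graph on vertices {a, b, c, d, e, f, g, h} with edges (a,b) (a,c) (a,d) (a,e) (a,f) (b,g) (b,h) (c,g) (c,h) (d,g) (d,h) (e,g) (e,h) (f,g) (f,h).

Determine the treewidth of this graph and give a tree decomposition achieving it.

Each bag holds 4 vertices, so the decomposition has width 3, which upper-bounds the treewidth. For the lower bound: the 4 vertex sets {e,h}, {d,g}, {a}, {f} are disjoint, each induces a connected subgraph, and every pair is joined by at least one edge of G. Contracting each set to a single vertex therefore yields K_{4} as a minor, and since treewidth is minor-monotone, tw(G) ≥ tw(K_{4}) = 3. The upper and lower bounds meet at 3, so that is the treewidth.

Treewidth 3.
One such decomposition:
Bags: B1 = {a, e, g, h}  B2 = {a, d, g, h}  B3 = {a, f, g, h}  B4 = {a, b, g, h}  B5 = {a, c, g, h}
Tree: B1–B2, B2–B3, B3–B4, B4–B5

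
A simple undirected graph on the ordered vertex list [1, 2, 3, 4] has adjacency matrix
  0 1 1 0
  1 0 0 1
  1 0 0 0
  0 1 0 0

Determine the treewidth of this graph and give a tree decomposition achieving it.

Treewidth 1.
One optimal decomposition is:
Bags: B1 = {2, 4}  B2 = {1, 2}  B3 = {1, 3}
Tree: B1–B2, B2–B3

Each bag holds 2 vertices, so the decomposition has width 1, which upper-bounds the treewidth. Any graph with an edge has treewidth ≥ 1, and G has the edge 4–2. Combining the bounds, tw(G) = 1.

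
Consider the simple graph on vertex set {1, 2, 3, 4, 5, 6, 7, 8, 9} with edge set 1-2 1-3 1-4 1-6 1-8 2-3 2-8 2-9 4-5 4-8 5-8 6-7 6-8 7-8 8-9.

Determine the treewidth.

2

A width-2 tree decomposition is:
Bags: B1 = {1, 2, 8}  B2 = {1, 6, 8}  B3 = {2, 8, 9}  B4 = {1, 2, 3}  B5 = {6, 7, 8}  B6 = {1, 4, 8}  B7 = {4, 5, 8}
Tree: B1–B2, B1–B3, B1–B4, B2–B5, B1–B6, B6–B7
Every bag has size at most 3, so the width is 3 − 1 = 2 and tw(G) ≤ 2. For the lower bound, the 3 vertices {1, 2, 8} are pairwise adjacent, and any tree decomposition puts a clique entirely inside one bag — forcing width ≥ 2. Therefore the treewidth is 2.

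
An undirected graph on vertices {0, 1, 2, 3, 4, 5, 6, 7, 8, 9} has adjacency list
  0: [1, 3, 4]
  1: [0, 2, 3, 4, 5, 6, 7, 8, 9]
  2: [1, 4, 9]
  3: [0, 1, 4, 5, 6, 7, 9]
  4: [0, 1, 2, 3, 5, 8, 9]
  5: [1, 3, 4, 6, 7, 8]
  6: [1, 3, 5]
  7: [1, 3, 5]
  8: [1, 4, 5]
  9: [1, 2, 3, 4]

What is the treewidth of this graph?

3

A width-3 tree decomposition is:
Bags: B1 = {1, 3, 4, 5}  B2 = {0, 1, 3, 4}  B3 = {1, 4, 5, 8}  B4 = {1, 3, 5, 6}  B5 = {1, 3, 5, 7}  B6 = {1, 3, 4, 9}  B7 = {1, 2, 4, 9}
Tree: B1–B2, B1–B3, B1–B4, B1–B5, B1–B6, B6–B7
Each bag holds 4 vertices, so the decomposition has width 3, which upper-bounds the treewidth. On the other hand G contains the 4-clique {1, 4, 5, 8}. A clique must lie in a single bag of any decomposition, so no decomposition can have width below 3. Therefore the treewidth is 3.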